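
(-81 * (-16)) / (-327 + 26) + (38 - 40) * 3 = -3102 / 301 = -10.31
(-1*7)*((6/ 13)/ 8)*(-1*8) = 3.23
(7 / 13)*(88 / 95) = 616 / 1235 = 0.50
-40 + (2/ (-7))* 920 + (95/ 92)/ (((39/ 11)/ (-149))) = -8696495/ 25116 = -346.25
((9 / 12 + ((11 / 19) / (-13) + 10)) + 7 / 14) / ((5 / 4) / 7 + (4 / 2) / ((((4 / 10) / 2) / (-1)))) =-77497 / 67925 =-1.14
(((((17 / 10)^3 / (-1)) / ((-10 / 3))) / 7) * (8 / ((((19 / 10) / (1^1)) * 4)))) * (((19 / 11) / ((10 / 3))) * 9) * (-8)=-397953 / 48125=-8.27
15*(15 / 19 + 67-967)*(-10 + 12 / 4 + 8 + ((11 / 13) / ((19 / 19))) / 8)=-29471625 / 1976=-14914.79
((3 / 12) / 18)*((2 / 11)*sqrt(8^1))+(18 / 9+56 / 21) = sqrt(2) / 198+14 / 3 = 4.67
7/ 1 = 7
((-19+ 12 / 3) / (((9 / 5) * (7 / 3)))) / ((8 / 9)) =-225 / 56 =-4.02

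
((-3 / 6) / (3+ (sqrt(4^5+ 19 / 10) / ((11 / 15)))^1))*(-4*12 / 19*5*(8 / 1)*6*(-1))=464640 / 970007 - 21120*sqrt(102590) / 970007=-6.49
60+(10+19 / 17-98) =-457 / 17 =-26.88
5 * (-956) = -4780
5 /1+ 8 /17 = 93 /17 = 5.47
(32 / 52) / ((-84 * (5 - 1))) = -1 / 546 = -0.00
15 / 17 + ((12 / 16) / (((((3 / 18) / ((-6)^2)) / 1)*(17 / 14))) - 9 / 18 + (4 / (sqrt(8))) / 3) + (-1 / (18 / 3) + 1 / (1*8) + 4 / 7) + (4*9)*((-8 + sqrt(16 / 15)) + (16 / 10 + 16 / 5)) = sqrt(2) / 3 + 273089 / 14280 + 48*sqrt(15) / 5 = 56.78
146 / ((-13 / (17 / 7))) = -2482 / 91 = -27.27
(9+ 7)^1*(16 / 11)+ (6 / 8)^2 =4195 / 176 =23.84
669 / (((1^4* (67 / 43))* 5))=28767 / 335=85.87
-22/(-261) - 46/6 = -1979/261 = -7.58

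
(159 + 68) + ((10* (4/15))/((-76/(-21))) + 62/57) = 13043/57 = 228.82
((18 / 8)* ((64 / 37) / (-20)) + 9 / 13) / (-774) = -133 / 206830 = -0.00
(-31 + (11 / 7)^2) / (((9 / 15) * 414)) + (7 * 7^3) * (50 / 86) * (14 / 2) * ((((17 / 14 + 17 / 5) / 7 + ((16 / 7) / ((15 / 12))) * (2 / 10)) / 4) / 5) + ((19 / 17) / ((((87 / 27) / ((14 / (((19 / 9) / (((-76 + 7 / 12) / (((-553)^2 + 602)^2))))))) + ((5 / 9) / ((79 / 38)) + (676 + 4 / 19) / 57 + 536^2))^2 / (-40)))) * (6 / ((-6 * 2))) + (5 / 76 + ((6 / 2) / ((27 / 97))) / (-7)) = 1155809772932942733053516384705228734894534691 / 2315549655700070138609261215956012564653640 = 499.15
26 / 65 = 0.40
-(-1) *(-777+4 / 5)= -3881 / 5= -776.20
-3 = -3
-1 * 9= -9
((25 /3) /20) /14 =5 /168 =0.03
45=45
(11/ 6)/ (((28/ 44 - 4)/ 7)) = -847/ 222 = -3.82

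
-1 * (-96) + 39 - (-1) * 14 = 149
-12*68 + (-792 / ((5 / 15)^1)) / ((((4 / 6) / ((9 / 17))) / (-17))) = 31260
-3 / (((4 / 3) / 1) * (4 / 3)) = -27 / 16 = -1.69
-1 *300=-300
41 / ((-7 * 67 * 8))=-41 / 3752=-0.01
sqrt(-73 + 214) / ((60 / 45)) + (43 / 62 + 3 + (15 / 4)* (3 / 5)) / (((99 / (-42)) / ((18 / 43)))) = -1407 / 1333 + 3* sqrt(141) / 4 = 7.85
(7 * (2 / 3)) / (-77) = -2 / 33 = -0.06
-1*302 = -302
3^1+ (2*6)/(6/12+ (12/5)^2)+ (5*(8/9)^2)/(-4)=99619/25353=3.93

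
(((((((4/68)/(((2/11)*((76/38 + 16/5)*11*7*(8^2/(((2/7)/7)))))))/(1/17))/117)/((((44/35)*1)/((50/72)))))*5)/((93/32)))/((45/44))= 625/8982831312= 0.00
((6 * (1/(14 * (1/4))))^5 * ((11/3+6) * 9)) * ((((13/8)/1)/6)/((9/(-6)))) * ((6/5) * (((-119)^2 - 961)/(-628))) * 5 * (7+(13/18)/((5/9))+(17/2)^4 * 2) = 808634671827840/2638699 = 306452032.55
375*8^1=3000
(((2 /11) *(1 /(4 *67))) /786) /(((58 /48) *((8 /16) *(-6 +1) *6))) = -2 /41997945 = -0.00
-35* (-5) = 175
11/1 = 11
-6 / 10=-0.60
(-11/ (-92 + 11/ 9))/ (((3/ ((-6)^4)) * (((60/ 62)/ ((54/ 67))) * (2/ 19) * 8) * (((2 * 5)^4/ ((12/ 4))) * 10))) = 0.00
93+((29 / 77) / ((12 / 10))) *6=7306 / 77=94.88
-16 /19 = -0.84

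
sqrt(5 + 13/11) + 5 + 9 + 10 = 2 * sqrt(187)/11 + 24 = 26.49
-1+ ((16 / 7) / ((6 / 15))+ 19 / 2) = 199 / 14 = 14.21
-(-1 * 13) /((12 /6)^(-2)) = 52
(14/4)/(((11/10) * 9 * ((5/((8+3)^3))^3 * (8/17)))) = 25508706839/1800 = 14171503.80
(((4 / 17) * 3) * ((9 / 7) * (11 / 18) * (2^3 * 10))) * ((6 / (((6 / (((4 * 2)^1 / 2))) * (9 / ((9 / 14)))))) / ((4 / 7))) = 2640 / 119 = 22.18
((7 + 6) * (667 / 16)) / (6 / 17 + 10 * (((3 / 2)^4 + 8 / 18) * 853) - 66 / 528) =1326663 / 114993488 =0.01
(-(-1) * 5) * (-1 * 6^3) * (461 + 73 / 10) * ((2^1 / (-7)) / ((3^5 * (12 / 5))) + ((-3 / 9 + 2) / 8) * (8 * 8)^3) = -248593119050 / 9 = -27621457672.22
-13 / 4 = -3.25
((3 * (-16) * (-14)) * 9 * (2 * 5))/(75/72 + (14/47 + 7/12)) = 7580160/241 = 31452.95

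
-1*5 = -5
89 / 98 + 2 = 285 / 98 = 2.91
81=81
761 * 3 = 2283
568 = 568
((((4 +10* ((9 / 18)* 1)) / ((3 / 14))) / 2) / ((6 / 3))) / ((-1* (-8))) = 21 / 16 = 1.31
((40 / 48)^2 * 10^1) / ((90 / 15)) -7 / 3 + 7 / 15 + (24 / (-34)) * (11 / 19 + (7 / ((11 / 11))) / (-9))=-5837 / 10260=-0.57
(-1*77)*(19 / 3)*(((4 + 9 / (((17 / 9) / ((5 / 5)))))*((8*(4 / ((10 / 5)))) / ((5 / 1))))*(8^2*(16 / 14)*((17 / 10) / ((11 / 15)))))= -11595776 / 5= -2319155.20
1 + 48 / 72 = 5 / 3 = 1.67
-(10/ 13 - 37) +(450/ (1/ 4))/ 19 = 32349/ 247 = 130.97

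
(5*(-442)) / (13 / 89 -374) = 196690 / 33273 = 5.91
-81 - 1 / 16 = -1297 / 16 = -81.06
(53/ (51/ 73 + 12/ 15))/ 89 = 19345/ 48683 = 0.40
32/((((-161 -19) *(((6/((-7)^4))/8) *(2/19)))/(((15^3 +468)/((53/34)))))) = -10596746272/795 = -13329240.59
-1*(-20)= 20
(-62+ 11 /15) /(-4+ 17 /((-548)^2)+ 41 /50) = 19.27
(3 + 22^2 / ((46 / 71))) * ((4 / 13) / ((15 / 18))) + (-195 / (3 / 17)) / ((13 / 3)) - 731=-81542 / 115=-709.06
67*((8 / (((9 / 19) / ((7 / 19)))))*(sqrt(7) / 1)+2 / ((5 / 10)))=268+3752*sqrt(7) / 9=1370.98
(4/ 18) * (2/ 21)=4/ 189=0.02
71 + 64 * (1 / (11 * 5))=3969 / 55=72.16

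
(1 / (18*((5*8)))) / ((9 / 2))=1 / 3240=0.00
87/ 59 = 1.47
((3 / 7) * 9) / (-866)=-27 / 6062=-0.00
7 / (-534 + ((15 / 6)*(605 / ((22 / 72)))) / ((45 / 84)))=7 / 8706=0.00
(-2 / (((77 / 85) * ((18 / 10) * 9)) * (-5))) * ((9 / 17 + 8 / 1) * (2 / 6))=1450 / 18711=0.08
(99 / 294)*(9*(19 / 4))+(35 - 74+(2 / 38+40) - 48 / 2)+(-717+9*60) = -1381991 / 7448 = -185.55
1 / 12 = 0.08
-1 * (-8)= 8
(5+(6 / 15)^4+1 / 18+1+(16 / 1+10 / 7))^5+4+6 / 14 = 7181880.86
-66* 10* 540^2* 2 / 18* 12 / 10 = -25660800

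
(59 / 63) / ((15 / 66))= 1298 / 315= 4.12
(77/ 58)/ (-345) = -77/ 20010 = -0.00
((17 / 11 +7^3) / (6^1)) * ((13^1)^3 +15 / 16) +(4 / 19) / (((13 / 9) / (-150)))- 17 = 1495943053 / 11856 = 126176.03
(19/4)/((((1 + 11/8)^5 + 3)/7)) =1089536/2574403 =0.42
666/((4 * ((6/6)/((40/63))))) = 740/7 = 105.71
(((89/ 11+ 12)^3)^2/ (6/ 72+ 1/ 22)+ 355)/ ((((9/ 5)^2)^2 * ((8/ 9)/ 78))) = 668204872796995625/ 156541572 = 4268545819.87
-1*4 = -4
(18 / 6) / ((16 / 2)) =3 / 8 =0.38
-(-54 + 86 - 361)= 329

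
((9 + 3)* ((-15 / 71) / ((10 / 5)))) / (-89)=90 / 6319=0.01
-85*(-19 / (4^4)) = 1615 / 256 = 6.31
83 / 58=1.43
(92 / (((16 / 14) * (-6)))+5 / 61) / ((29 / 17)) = -165937 / 21228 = -7.82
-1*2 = -2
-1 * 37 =-37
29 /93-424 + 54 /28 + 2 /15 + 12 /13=-11868037 /28210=-420.70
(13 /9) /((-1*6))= -13 /54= -0.24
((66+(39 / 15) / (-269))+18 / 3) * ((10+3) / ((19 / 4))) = 197.03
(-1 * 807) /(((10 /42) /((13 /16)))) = -220311 /80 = -2753.89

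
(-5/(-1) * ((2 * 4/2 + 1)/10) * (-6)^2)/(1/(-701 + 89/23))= -1443060/23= -62741.74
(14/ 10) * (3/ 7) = 3/ 5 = 0.60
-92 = -92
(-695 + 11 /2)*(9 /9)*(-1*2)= 1379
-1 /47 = -0.02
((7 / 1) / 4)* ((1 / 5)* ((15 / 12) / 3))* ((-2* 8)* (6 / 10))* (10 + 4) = -98 / 5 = -19.60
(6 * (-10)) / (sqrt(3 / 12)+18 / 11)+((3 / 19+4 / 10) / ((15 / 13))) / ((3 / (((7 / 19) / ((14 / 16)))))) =-106957936 / 3817575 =-28.02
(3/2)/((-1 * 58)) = -3/116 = -0.03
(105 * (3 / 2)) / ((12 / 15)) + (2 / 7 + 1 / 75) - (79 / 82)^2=1385535161 / 7060200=196.25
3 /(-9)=-1 /3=-0.33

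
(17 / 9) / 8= 17 / 72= 0.24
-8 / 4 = -2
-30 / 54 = -5 / 9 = -0.56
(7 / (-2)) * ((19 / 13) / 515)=-133 / 13390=-0.01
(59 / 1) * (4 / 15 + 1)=1121 / 15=74.73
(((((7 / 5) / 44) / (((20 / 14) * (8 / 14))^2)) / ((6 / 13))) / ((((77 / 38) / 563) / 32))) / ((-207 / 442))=-73788686881 / 37570500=-1964.01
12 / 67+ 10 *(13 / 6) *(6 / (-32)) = -4163 / 1072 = -3.88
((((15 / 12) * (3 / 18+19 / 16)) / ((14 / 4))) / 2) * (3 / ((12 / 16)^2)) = 325 / 252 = 1.29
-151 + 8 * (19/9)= -1207/9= -134.11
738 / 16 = 369 / 8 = 46.12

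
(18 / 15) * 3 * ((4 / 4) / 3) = 6 / 5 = 1.20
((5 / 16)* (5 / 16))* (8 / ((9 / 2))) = 25 / 144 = 0.17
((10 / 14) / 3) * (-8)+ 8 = 128 / 21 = 6.10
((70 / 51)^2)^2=24010000 / 6765201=3.55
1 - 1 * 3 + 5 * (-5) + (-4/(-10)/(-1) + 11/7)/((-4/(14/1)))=-311/10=-31.10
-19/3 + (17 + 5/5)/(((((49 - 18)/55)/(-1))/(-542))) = 1609151/93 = 17302.70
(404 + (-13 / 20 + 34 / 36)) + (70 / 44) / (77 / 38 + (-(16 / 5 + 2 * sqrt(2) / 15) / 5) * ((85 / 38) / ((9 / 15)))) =29070 * sqrt(2) / 20141 + 1446791293 / 3625380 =401.11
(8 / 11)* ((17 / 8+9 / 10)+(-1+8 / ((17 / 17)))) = 401 / 55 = 7.29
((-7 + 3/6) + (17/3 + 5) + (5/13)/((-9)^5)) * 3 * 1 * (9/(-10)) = -1279393/113724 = -11.25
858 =858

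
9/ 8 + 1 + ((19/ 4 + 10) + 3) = 159/ 8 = 19.88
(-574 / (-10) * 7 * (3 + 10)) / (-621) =-26117 / 3105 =-8.41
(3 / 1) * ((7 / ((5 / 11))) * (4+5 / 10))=2079 / 10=207.90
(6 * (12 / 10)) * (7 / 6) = 42 / 5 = 8.40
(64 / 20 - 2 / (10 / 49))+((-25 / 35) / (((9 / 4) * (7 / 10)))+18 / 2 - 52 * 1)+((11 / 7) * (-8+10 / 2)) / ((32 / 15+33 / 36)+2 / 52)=-8302564 / 160965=-51.58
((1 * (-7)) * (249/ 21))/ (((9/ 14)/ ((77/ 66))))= -4067/ 27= -150.63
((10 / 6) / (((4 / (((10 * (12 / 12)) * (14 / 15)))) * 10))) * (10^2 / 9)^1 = 350 / 81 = 4.32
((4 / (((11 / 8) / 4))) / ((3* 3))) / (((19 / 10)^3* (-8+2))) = -0.03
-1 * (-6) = 6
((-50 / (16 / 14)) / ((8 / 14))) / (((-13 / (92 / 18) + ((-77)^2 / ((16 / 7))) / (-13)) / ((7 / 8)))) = 2563925 / 7733896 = 0.33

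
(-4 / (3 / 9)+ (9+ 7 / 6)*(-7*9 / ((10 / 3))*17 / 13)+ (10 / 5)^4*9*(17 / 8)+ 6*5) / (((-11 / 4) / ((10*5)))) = -17190 / 13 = -1322.31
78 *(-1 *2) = -156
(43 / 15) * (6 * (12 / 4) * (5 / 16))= 129 / 8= 16.12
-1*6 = -6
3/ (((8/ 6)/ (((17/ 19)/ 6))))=51/ 152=0.34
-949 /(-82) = 949 /82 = 11.57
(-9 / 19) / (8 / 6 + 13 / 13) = -27 / 133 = -0.20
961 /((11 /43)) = 41323 /11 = 3756.64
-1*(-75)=75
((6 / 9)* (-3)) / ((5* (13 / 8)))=-16 / 65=-0.25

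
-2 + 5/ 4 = -3/ 4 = -0.75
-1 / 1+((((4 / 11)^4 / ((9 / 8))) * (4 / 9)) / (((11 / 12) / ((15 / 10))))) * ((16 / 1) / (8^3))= -1448947 / 1449459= -1.00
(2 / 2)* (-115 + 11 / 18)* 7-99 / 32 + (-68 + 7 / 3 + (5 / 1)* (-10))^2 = 3621589 / 288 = 12574.96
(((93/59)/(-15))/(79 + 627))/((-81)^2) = -31/1366459470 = -0.00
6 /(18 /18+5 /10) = 4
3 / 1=3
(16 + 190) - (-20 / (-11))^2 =202.69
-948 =-948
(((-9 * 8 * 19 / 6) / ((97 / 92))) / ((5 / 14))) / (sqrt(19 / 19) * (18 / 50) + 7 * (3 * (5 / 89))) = -21780080 / 55387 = -393.23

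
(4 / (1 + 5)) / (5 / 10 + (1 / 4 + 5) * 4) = 4 / 129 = 0.03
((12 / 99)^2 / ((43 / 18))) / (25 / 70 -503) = -448 / 36613511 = -0.00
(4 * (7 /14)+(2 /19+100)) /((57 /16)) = 31040 /1083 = 28.66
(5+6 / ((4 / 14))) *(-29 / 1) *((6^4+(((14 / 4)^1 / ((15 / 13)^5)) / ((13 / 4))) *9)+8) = -83260339916 / 84375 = -986789.21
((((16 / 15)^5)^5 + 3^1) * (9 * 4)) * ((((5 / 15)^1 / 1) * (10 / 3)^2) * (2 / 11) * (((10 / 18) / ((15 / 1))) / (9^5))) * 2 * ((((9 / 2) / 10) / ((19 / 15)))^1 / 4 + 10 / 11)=27032178043512724229354874268171348 / 111065200528986769173538684844970703125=0.00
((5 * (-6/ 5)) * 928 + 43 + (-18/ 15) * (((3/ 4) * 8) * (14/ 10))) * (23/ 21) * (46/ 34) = -73201433/ 8925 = -8201.84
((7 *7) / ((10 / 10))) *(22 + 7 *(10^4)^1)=3431078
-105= -105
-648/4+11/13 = -2095/13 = -161.15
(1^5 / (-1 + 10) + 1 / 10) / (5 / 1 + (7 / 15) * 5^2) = 19 / 1500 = 0.01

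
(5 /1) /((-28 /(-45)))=225 /28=8.04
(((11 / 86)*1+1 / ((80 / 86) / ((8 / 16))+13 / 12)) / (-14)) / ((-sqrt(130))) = 12217*sqrt(130) / 47550776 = 0.00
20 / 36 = 5 / 9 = 0.56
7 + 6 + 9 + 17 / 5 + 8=167 / 5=33.40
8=8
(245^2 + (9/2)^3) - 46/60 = 7213843/120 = 60115.36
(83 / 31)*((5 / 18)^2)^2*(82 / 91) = 0.01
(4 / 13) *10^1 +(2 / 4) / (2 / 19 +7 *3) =32327 / 10426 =3.10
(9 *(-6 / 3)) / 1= -18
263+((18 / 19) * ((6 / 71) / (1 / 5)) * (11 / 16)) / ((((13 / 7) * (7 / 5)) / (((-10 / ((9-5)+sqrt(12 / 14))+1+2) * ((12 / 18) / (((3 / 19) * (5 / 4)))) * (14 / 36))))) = 263.13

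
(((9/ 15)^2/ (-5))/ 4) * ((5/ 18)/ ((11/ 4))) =-1/ 550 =-0.00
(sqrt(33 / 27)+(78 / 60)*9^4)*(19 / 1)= 19*sqrt(11) / 3+1620567 / 10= 162077.71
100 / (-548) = -0.18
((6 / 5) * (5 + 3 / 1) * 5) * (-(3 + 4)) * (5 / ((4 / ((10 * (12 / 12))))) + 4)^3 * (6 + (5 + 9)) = -30187080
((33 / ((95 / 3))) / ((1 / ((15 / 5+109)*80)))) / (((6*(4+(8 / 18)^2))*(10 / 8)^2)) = 237.28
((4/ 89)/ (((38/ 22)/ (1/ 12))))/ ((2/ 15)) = 55/ 3382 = 0.02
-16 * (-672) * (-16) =-172032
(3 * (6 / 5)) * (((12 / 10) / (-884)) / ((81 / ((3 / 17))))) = -0.00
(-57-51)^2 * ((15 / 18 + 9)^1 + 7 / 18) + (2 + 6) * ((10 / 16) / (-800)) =119231.99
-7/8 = -0.88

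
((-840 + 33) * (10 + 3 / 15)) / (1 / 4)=-164628 / 5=-32925.60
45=45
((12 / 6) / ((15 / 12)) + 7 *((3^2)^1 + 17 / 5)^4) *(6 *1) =620612112 / 625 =992979.38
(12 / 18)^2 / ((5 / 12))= 16 / 15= 1.07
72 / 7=10.29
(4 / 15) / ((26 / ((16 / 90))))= 16 / 8775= 0.00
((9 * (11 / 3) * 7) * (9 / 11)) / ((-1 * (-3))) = 63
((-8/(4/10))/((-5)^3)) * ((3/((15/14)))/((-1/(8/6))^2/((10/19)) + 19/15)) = 5376/28025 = 0.19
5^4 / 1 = 625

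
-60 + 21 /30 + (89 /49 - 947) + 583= -206527 /490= -421.48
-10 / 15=-2 / 3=-0.67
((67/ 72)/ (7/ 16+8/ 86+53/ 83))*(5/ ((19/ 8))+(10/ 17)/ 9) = 3017732260/ 1746615717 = 1.73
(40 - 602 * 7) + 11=-4163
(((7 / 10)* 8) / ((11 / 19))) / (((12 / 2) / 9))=798 / 55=14.51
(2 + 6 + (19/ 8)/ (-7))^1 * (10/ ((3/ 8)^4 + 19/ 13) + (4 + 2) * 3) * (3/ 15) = 418761057/ 11042780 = 37.92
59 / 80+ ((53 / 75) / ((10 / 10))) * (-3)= -553 / 400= -1.38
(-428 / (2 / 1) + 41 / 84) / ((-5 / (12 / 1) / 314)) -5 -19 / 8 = 9010131 / 56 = 160895.20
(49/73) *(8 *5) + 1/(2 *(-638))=2500887/93148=26.85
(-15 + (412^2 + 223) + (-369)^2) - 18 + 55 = 306150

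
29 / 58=0.50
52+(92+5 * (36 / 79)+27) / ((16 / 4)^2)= 75309 / 1264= 59.58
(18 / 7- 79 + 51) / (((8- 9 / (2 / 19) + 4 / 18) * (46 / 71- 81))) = -227484 / 55549585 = -0.00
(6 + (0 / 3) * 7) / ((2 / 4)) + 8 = 20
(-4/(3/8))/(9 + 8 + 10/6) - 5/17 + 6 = 611/119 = 5.13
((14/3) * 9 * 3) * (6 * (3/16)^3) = 5103/1024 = 4.98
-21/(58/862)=-312.10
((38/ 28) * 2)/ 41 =0.07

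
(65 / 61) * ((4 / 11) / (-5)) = -0.08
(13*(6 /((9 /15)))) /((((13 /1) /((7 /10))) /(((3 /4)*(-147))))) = -3087 /4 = -771.75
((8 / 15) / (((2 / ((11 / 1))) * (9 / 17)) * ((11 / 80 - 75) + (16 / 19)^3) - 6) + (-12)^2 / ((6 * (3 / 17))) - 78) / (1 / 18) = 234593059108 / 224863253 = 1043.27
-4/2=-2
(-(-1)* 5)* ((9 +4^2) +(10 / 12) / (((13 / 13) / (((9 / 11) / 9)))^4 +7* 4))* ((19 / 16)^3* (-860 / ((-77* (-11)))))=-16224152565875 / 76337006592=-212.53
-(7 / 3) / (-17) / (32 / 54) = 63 / 272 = 0.23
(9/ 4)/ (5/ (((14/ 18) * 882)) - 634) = -1029/ 289946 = -0.00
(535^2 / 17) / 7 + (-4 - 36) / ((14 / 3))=285205 / 119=2396.68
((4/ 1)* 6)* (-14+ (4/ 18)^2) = -334.81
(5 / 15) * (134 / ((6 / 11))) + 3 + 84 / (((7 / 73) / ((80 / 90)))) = 7772 / 9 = 863.56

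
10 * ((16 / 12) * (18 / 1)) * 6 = 1440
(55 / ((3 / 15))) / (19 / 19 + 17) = 275 / 18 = 15.28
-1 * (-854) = 854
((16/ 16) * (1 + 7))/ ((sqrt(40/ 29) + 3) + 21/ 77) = 1.80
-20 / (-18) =10 / 9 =1.11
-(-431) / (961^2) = 431 / 923521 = 0.00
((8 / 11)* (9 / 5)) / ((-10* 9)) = -4 / 275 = -0.01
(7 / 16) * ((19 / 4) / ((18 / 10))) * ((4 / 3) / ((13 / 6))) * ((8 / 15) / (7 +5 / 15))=133 / 2574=0.05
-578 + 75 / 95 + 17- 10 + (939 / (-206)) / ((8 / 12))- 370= -7413491 / 7828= -947.05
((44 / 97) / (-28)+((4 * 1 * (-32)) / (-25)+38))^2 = 1857.94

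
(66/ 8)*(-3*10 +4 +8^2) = 627/ 2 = 313.50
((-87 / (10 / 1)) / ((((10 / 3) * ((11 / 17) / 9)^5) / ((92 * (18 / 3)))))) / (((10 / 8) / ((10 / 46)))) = -525180875860152 / 4026275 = -130438401.71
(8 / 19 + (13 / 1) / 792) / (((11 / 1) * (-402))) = -6583 / 66542256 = -0.00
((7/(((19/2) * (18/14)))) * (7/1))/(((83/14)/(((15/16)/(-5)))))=-2401/18924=-0.13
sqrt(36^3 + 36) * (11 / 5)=66 * sqrt(1297) / 5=475.38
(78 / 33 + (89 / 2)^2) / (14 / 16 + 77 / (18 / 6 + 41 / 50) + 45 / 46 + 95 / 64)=6131573680 / 72661413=84.39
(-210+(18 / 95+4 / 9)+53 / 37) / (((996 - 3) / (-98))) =644642138 / 31413555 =20.52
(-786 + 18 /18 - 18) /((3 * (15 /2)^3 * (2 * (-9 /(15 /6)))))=1606 /18225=0.09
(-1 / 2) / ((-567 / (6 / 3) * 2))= 1 / 1134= 0.00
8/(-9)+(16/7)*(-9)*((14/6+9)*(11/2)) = -80840/63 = -1283.17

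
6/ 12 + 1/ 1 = 3/ 2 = 1.50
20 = 20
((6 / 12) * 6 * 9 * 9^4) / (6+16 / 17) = 3011499 / 118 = 25521.18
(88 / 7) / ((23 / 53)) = 4664 / 161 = 28.97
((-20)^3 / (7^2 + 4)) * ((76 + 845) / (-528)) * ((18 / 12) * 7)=2764.58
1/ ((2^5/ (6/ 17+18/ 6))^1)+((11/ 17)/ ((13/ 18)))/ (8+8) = 1137/ 7072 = 0.16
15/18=5/6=0.83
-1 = -1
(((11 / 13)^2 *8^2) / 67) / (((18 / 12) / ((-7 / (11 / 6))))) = -19712 / 11323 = -1.74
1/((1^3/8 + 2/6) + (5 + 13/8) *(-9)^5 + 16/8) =-6/2347183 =-0.00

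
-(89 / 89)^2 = -1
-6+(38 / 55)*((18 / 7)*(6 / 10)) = -9498 / 1925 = -4.93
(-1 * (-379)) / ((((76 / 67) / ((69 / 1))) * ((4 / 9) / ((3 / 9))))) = 5256351 / 304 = 17290.63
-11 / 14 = -0.79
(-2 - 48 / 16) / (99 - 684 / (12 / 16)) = 0.01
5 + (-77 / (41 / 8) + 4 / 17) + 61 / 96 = -612491 / 66912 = -9.15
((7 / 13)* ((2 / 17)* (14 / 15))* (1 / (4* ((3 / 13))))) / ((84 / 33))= 77 / 3060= 0.03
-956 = -956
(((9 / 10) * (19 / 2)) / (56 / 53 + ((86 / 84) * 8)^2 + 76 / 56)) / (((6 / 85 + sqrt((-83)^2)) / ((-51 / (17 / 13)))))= -2649867129 / 45878663914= -0.06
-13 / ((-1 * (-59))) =-13 / 59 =-0.22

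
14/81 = 0.17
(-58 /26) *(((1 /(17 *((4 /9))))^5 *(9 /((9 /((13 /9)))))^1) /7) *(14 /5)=-0.00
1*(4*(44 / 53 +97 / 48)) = 7253 / 636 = 11.40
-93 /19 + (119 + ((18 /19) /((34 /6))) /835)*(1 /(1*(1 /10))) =63925871 /53941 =1185.11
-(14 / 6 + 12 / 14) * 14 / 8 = -67 / 12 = -5.58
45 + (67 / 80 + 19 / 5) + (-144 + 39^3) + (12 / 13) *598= 4782131 / 80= 59776.64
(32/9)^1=3.56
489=489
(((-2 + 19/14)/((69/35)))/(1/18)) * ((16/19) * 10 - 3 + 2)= -19035/437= -43.56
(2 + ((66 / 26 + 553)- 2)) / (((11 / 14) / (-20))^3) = -158537344000 / 17303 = -9162419.46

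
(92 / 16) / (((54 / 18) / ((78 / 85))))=299 / 170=1.76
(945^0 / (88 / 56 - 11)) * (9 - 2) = -49 / 66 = -0.74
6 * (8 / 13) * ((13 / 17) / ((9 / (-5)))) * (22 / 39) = -1760 / 1989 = -0.88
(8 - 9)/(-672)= 1/672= 0.00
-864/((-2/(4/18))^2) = -32/3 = -10.67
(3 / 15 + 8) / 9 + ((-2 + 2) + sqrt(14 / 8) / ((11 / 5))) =5*sqrt(7) / 22 + 41 / 45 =1.51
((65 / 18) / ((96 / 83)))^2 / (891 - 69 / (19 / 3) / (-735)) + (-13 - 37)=-619108921514425 / 12384888201216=-49.99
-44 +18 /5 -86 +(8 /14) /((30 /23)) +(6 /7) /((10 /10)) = -13136 /105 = -125.10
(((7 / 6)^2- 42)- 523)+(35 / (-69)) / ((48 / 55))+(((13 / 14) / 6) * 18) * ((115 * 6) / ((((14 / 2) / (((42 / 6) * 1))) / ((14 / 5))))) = 1772943 / 368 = 4817.78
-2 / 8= -1 / 4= -0.25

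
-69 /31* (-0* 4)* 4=0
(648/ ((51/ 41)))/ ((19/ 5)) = 137.09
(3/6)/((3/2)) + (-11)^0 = 4/3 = 1.33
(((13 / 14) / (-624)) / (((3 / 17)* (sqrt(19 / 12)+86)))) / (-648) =731 / 4829914656 - 17* sqrt(57) / 57958975872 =0.00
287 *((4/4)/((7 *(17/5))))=205/17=12.06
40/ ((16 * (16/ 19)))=95/ 32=2.97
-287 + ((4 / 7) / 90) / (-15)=-1356077 / 4725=-287.00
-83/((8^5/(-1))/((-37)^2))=113627/32768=3.47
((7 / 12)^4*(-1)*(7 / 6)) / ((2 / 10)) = -84035 / 124416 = -0.68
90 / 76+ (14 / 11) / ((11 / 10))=10765 / 4598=2.34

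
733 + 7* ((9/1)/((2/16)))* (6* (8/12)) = 2749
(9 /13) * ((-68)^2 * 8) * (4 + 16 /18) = 1627648 /13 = 125203.69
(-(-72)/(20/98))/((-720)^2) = 49/72000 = 0.00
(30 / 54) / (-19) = -5 / 171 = -0.03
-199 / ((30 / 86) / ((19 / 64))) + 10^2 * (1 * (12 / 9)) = -34583 / 960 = -36.02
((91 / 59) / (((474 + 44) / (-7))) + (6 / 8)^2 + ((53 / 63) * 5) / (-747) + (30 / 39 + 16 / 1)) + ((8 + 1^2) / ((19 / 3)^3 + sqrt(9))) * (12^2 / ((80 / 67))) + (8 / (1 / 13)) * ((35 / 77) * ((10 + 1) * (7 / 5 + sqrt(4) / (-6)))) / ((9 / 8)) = 95386733106414929 / 185373523717200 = 514.57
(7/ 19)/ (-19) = -7/ 361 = -0.02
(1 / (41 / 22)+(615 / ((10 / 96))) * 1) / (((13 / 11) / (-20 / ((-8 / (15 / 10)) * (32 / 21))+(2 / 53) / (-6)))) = 5116645897 / 417216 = 12263.78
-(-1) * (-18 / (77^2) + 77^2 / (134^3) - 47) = -670500315783 / 14265790616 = -47.00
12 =12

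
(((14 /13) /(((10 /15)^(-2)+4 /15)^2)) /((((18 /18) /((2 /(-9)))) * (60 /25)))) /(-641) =14000 /570002199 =0.00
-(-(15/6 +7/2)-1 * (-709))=-703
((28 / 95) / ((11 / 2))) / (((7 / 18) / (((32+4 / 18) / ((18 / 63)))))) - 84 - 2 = -14726 / 209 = -70.46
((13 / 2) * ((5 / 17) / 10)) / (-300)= -13 / 20400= -0.00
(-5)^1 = -5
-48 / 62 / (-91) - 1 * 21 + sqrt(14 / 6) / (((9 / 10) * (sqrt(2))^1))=-59217 / 2821 + 5 * sqrt(42) / 27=-19.79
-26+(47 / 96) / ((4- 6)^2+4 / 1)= -25.94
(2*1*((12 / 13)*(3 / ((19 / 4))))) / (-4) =-72 / 247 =-0.29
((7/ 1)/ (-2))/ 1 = -7/ 2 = -3.50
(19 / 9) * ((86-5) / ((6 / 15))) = 855 / 2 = 427.50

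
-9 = -9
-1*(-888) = 888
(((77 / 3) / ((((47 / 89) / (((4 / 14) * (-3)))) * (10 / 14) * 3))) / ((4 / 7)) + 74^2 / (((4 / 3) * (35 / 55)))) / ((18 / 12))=63363773 / 14805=4279.89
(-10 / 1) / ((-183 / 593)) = 5930 / 183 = 32.40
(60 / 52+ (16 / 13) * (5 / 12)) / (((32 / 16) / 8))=20 / 3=6.67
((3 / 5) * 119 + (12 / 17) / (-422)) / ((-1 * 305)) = -1280529 / 5470175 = -0.23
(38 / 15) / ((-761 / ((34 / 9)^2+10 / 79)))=-3501092 / 73044585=-0.05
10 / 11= 0.91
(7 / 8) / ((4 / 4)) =7 / 8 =0.88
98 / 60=49 / 30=1.63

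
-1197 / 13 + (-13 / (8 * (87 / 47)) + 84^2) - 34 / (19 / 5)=1195492867 / 171912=6954.10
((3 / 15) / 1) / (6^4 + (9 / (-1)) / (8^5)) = 32768 / 212336595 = 0.00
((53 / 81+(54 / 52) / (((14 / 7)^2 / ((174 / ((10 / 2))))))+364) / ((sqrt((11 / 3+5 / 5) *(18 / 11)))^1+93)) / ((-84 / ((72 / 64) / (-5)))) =2683632149 / 249120144000-7869889 *sqrt(231) / 373680216000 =0.01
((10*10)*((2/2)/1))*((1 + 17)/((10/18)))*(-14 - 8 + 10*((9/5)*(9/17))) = -686880/17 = -40404.71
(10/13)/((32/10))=25/104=0.24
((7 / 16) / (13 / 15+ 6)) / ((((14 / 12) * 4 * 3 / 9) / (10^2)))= 3375 / 824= 4.10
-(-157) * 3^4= 12717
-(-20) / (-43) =-20 / 43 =-0.47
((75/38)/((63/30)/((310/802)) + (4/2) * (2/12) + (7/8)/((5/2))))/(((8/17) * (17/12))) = 523125/1080739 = 0.48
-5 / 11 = -0.45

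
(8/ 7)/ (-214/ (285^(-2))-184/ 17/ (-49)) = -476/ 7239665383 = -0.00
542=542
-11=-11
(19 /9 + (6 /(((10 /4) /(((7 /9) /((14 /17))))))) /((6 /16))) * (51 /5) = 6239 /75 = 83.19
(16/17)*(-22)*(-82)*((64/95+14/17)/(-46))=-34896576/631465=-55.26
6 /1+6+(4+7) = 23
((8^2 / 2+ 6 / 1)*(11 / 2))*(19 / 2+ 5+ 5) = 8151 / 2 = 4075.50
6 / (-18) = -1 / 3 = -0.33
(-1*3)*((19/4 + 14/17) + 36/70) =-18.26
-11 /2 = -5.50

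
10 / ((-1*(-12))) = 5 / 6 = 0.83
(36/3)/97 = 12/97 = 0.12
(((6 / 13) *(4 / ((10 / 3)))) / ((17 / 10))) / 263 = 72 / 58123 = 0.00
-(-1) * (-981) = -981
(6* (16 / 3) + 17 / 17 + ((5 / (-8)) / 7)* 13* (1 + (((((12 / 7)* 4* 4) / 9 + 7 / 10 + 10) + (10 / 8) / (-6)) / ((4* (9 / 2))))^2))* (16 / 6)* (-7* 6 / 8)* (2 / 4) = -8871378707 / 40642560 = -218.28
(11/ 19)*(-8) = -88/ 19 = -4.63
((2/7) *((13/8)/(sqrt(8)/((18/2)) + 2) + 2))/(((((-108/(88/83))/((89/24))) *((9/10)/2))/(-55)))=3.44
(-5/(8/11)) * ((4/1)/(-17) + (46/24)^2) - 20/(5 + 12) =-485975/19584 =-24.81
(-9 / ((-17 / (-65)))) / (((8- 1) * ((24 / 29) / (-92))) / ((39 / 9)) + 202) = -5072535 / 29774072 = -0.17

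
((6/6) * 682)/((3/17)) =11594/3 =3864.67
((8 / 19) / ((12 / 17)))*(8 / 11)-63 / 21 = -1609 / 627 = -2.57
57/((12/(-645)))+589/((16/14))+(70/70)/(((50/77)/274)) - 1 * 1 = -425483/200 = -2127.42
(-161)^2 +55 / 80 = 414747 / 16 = 25921.69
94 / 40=47 / 20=2.35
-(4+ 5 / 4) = -21 / 4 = -5.25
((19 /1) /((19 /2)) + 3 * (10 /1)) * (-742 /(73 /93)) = -2208192 /73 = -30249.21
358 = 358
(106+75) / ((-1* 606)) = -181 / 606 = -0.30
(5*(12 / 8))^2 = 225 / 4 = 56.25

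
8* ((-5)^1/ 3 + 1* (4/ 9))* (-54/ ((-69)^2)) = 176/ 1587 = 0.11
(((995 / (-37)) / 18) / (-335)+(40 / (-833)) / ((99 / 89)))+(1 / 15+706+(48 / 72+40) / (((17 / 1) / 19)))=512097058189 / 681452310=751.48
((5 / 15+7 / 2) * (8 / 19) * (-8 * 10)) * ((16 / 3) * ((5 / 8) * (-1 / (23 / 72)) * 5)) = 128000 / 19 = 6736.84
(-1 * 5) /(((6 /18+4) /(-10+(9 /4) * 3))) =15 /4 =3.75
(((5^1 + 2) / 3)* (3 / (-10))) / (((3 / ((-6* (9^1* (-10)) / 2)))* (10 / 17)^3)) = -309519 / 1000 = -309.52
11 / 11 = 1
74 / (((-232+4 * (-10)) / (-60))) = 555 / 34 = 16.32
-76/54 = -38/27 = -1.41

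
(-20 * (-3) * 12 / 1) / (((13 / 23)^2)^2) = 7054.57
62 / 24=31 / 12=2.58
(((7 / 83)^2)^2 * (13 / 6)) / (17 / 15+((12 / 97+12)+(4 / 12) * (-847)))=-15138305 / 37160434842852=-0.00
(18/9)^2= 4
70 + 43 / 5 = 393 / 5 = 78.60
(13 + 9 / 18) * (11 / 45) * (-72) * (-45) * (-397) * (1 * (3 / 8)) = -3183543 / 2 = -1591771.50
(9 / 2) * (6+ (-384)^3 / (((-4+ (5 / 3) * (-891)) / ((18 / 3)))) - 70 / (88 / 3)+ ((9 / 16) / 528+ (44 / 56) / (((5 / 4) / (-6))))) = 301361542027713 / 293511680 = 1026744.63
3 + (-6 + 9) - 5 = 1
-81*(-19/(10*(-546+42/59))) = -30267/107240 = -0.28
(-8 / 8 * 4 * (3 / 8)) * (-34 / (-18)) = -17 / 6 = -2.83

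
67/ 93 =0.72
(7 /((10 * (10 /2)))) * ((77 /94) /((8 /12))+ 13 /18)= 23107 /84600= 0.27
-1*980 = -980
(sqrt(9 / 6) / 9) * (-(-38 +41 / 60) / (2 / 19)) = 42541 * sqrt(6) / 2160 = 48.24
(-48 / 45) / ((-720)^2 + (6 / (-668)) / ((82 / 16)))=-27388 / 13310567955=-0.00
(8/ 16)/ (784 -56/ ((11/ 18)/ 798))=-11/ 1591520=-0.00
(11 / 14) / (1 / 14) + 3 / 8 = 91 / 8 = 11.38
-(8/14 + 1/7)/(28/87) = -435/196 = -2.22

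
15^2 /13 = 225 /13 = 17.31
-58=-58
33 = 33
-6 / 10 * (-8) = 24 / 5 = 4.80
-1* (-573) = 573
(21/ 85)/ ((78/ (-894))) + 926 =1020101/ 1105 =923.17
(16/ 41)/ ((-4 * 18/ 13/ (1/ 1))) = -26/ 369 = -0.07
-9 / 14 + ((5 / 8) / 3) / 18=-1909 / 3024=-0.63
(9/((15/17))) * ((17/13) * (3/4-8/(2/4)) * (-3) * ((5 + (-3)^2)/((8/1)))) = 1110627/1040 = 1067.91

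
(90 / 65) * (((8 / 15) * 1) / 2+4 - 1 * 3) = 114 / 65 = 1.75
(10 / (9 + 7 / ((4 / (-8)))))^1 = -2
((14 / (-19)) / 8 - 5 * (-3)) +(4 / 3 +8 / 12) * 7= 2197 / 76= 28.91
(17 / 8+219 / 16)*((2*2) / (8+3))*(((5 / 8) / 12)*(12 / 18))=115 / 576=0.20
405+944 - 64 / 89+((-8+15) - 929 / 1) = 37939 / 89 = 426.28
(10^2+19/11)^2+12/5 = 6262257/605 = 10350.84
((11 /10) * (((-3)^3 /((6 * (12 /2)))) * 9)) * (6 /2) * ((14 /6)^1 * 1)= -2079 /40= -51.98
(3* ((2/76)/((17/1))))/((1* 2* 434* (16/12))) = 9/2242912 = 0.00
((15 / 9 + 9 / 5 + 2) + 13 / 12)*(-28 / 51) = -917 / 255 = -3.60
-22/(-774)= 11/387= 0.03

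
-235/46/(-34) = 235/1564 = 0.15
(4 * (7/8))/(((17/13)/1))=91/34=2.68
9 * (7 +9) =144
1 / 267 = 0.00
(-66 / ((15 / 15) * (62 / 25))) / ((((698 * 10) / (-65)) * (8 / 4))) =10725 / 86552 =0.12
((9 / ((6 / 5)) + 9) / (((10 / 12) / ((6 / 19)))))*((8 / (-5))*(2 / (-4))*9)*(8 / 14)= 85536 / 3325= 25.73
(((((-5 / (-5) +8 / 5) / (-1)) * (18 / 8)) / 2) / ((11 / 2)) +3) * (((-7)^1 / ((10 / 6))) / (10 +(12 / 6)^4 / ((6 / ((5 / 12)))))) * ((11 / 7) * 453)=-6641433 / 10000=-664.14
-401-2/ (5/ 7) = -2019/ 5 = -403.80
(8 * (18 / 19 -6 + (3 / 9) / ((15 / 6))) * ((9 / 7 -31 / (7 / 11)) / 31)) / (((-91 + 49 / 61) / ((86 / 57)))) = -9767296576 / 9697728915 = -1.01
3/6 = 1/2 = 0.50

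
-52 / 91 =-4 / 7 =-0.57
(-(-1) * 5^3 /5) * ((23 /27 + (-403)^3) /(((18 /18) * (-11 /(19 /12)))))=419703422675 /1782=235523806.21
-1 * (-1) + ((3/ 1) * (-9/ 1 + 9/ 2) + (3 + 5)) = -4.50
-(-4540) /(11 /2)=9080 /11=825.45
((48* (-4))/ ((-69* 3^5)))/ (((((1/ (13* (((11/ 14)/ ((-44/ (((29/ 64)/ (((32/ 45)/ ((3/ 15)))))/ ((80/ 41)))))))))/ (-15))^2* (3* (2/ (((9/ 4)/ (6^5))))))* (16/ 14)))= 238918849/ 9559154091884544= 0.00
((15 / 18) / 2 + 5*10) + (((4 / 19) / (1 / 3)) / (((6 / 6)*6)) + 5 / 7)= 51.24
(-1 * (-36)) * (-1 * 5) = -180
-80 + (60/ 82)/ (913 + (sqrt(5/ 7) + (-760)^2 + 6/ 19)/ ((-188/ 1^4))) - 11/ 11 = -276607871601932859/ 3414897709152059 + 407208 *sqrt(35)/ 3414897709152059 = -81.00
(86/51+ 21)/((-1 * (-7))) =1157/357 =3.24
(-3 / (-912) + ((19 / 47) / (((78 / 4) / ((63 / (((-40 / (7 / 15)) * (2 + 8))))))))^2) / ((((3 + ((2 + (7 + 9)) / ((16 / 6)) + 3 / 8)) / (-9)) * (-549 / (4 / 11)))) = 23349030959 / 12047406992156250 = 0.00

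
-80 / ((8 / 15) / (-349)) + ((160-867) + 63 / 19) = 981280 / 19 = 51646.32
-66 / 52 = -33 / 26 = -1.27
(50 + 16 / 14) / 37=358 / 259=1.38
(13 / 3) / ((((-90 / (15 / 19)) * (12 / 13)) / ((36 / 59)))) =-169 / 6726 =-0.03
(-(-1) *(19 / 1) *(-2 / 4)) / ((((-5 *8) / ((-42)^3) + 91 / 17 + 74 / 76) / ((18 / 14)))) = -73073259 / 37852937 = -1.93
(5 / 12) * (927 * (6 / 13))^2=12889935 / 169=76271.80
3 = 3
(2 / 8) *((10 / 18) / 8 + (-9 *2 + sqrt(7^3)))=-1291 / 288 + 7 *sqrt(7) / 4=0.15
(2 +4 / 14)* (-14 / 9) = -32 / 9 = -3.56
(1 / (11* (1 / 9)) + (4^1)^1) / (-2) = -2.41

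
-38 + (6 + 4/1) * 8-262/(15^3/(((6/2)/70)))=1653619/39375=42.00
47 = 47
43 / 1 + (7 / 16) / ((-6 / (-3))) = 1383 / 32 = 43.22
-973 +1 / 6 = -5837 / 6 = -972.83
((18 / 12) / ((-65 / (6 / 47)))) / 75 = -3 / 76375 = -0.00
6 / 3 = 2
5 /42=0.12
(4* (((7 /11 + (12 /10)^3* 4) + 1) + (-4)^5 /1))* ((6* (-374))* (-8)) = -9114693888 /125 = -72917551.10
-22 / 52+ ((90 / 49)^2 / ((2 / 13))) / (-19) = -1870709 / 1186094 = -1.58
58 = 58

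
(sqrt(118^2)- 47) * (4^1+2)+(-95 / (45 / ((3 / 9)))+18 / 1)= 11969 / 27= 443.30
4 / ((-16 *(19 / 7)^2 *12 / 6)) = -49 / 2888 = -0.02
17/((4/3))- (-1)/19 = 973/76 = 12.80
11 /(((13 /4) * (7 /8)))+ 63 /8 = 8549 /728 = 11.74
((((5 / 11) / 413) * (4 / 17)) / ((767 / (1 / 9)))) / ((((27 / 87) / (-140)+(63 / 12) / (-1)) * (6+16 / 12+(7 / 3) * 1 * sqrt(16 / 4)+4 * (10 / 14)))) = -5075 / 10556343706194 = -0.00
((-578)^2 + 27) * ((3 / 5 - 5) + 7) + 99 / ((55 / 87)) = 4344226 / 5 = 868845.20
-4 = -4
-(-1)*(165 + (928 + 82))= 1175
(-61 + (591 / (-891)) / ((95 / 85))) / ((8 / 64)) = -2780576 / 5643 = -492.75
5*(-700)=-3500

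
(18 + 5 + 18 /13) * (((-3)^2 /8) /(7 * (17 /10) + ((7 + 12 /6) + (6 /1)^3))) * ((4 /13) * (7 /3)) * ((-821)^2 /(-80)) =-4487090937 /6405776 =-700.48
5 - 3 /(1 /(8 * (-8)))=197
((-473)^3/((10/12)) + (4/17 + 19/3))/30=-32382086327/7650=-4232952.46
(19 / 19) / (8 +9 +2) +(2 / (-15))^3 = 3223 / 64125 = 0.05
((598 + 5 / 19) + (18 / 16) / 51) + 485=2799209 / 2584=1083.29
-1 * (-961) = 961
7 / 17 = 0.41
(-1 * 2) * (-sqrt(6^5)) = 72 * sqrt(6) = 176.36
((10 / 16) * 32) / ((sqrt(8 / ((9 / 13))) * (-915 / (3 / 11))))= -3 * sqrt(26) / 8723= -0.00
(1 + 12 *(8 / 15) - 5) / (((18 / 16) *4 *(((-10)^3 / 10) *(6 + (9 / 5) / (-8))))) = -16 / 17325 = -0.00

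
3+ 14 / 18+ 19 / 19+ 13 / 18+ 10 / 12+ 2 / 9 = 59 / 9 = 6.56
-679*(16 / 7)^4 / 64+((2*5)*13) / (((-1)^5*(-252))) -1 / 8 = -7141963 / 24696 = -289.20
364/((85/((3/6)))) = 182/85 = 2.14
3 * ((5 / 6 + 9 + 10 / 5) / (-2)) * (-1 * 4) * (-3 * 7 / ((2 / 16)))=-11928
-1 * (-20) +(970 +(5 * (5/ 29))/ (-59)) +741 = 2961716/ 1711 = 1730.99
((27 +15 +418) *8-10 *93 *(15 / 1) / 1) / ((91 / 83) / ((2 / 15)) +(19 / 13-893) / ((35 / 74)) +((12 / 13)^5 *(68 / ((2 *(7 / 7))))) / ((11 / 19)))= 48740055384020 / 8719992086123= 5.59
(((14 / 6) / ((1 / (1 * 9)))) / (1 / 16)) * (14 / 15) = 1568 / 5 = 313.60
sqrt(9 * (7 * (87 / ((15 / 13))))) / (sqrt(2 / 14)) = 21 * sqrt(1885) / 5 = 182.35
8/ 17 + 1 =25/ 17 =1.47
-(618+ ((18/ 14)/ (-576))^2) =-124035073/ 200704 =-618.00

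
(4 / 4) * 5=5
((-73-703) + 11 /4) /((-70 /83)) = 256719 /280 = 916.85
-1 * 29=-29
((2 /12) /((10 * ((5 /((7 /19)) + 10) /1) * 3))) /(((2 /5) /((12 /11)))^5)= 0.04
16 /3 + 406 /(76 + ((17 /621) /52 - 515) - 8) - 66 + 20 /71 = -188449176610 /3074549991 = -61.29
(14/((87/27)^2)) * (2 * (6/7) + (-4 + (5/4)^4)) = 22599/107648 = 0.21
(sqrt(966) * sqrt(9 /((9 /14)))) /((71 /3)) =42 * sqrt(69) /71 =4.91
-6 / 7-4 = -4.86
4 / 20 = 1 / 5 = 0.20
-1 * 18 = -18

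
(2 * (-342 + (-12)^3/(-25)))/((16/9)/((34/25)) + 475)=-2087532/1821875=-1.15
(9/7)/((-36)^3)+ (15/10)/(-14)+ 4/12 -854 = -30981745/36288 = -853.77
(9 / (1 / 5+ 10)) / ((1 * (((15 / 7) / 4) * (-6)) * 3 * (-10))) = 7 / 765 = 0.01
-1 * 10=-10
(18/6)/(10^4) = 3/10000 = 0.00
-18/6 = -3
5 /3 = 1.67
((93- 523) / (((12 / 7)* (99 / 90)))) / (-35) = 215 / 33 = 6.52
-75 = -75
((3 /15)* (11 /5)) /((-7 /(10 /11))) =-2 /35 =-0.06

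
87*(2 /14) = 87 /7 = 12.43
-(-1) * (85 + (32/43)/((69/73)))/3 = 254531/8901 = 28.60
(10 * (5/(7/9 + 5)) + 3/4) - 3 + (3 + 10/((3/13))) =8227/156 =52.74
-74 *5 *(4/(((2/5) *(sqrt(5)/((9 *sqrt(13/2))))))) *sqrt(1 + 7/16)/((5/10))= -1665 *sqrt(2990)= -91043.69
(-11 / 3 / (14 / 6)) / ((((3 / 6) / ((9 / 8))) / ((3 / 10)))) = -297 / 280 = -1.06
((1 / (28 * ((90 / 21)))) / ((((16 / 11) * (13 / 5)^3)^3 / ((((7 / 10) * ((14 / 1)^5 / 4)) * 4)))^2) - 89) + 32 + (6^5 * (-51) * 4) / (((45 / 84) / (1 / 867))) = -52141481223979669698793888521319 / 15034550202007098620848373760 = -3468.11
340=340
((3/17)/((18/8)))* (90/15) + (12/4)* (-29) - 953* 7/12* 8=-231227/51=-4533.86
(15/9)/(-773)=-5/2319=-0.00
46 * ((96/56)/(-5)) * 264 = -145728/35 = -4163.66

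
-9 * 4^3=-576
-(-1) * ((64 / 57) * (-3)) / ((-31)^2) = -64 / 18259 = -0.00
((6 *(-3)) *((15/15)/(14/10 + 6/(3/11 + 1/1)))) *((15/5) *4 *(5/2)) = -9450/107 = -88.32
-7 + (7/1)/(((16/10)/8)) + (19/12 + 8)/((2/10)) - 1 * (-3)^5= 3827/12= 318.92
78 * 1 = 78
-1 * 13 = -13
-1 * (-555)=555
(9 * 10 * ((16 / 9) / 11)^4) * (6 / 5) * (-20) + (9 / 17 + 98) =5870124065 / 60481971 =97.06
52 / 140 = 13 / 35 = 0.37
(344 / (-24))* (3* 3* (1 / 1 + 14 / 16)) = -1935 / 8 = -241.88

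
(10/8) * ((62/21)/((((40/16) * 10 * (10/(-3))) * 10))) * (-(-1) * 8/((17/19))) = -589/14875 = -0.04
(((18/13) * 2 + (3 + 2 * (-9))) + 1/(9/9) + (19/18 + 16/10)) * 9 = -10033/130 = -77.18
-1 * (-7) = 7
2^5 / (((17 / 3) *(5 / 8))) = 768 / 85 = 9.04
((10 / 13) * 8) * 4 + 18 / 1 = 554 / 13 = 42.62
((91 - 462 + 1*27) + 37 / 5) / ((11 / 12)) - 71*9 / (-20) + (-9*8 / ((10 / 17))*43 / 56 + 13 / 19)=-1139947 / 2660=-428.55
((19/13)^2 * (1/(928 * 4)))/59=361/37012352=0.00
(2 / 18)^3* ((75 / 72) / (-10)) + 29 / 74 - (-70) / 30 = 3528175 / 1294704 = 2.73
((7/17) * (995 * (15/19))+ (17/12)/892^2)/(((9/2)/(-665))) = -34913338680185/730419552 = -47799.02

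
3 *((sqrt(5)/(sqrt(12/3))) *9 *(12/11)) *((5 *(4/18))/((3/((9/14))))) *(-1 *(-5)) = 1350 *sqrt(5)/77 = 39.20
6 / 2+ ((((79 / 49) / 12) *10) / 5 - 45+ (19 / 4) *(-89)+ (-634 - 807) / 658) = -12896927 / 27636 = -466.67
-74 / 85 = -0.87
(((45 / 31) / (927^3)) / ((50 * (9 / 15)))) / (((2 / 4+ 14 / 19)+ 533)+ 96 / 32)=19 / 168046327503765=0.00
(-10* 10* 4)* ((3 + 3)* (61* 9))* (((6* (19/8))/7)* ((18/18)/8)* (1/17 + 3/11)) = -145512450/1309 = -111163.06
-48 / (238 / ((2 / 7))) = -48 / 833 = -0.06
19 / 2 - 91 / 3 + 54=199 / 6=33.17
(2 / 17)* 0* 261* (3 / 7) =0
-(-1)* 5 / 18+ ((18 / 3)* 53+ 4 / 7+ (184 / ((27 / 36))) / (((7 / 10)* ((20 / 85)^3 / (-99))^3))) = -153838300634141.01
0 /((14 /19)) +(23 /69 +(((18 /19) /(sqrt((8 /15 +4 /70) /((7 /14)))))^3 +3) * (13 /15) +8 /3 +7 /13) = 66339 * sqrt(3255) /6591499 +399 /65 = 6.71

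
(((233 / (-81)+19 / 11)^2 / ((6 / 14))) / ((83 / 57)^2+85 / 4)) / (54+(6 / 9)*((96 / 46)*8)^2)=2803437142016 / 5098447113245145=0.00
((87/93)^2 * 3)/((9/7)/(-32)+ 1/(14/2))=565152/22103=25.57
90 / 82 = 45 / 41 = 1.10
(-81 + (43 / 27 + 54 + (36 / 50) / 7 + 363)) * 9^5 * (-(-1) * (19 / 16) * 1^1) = 66302423883 / 2800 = 23679437.10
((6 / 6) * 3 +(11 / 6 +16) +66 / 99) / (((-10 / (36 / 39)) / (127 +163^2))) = -3443784 / 65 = -52981.29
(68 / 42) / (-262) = -17 / 2751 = -0.01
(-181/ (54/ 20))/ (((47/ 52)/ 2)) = -148.34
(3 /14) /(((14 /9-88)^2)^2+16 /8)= 19683 /5129162272892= 0.00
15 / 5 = 3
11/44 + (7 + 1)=33/4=8.25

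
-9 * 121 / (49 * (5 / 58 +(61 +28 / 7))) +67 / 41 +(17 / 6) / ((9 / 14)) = 1167192466 / 204767325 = 5.70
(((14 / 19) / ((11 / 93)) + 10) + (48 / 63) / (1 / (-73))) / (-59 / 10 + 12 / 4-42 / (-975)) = 112372000 / 8150373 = 13.79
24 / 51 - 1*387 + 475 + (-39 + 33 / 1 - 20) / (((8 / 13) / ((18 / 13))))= 29.97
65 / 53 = 1.23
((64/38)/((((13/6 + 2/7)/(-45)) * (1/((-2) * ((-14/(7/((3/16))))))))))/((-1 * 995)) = 9072/389443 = 0.02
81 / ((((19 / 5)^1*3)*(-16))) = -135 / 304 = -0.44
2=2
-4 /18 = -2 /9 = -0.22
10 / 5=2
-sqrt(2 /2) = -1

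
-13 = -13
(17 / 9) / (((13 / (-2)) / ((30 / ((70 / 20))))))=-2.49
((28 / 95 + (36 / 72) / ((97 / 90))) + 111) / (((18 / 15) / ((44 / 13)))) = 22656832 / 71877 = 315.22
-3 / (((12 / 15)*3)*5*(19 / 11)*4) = -11 / 304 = -0.04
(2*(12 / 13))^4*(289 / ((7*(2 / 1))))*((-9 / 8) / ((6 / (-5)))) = 44945280 / 199927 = 224.81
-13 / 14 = -0.93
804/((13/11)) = 8844/13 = 680.31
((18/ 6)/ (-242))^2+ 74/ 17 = 4.35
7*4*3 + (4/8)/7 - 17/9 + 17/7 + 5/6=769/9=85.44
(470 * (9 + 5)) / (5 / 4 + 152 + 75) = 26320 / 913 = 28.83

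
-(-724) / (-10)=-362 / 5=-72.40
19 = 19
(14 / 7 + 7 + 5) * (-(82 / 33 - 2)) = -224 / 33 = -6.79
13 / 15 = 0.87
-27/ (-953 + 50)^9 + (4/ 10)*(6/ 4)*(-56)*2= -4967813302299084093672153739/ 73925793188974465679645145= -67.20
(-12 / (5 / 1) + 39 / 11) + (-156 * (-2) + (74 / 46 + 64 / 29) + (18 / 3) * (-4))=10747276 / 36685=292.96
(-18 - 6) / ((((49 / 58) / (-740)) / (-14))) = -2060160 / 7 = -294308.57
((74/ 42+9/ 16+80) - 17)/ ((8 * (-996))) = -21949/ 2677248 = -0.01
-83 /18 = -4.61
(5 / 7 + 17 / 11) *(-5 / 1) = -870 / 77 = -11.30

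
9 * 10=90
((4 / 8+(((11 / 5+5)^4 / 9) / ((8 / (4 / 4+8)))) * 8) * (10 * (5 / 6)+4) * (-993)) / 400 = -41148168679 / 500000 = -82296.34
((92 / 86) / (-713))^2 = 4 / 1776889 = 0.00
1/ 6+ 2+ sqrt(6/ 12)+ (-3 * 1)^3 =-24.13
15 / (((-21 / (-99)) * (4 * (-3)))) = -165 / 28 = -5.89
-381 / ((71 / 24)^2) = -219456 / 5041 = -43.53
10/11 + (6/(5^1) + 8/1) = 556/55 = 10.11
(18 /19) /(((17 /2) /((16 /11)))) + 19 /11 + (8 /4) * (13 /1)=99091 /3553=27.89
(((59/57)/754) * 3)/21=59/300846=0.00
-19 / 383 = -0.05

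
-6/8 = -3/4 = -0.75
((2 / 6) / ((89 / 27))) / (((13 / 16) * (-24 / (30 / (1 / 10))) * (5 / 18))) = -6480 / 1157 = -5.60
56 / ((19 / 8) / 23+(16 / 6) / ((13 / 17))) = 401856 / 25765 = 15.60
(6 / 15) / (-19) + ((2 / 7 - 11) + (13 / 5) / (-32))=-230177 / 21280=-10.82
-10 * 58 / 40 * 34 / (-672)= 493 / 672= 0.73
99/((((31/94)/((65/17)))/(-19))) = -11492910/527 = -21808.18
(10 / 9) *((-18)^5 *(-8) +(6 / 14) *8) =352719440 / 21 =16796163.81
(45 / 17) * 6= 270 / 17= 15.88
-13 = -13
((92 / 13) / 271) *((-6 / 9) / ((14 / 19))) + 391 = 28925605 / 73983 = 390.98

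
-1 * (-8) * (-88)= -704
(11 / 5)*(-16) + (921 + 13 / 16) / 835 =-455523 / 13360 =-34.10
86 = 86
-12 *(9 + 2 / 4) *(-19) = 2166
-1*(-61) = 61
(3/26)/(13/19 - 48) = -57/23374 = -0.00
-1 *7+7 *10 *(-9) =-637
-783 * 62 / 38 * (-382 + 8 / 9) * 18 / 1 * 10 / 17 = 1665127800 / 323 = 5155194.43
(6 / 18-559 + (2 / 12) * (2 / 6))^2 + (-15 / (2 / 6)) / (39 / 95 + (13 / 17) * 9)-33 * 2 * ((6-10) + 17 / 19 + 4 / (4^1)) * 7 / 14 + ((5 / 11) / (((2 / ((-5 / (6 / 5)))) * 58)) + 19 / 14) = 16844058034761473 / 53968162248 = 312111.02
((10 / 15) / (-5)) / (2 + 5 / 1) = -0.02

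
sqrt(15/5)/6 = sqrt(3)/6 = 0.29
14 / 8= 7 / 4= 1.75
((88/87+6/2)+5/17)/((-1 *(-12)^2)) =-398/13311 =-0.03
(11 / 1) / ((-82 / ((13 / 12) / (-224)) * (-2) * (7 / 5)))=-715 / 3085824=-0.00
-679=-679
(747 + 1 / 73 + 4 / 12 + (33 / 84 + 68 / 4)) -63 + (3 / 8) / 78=223761121 / 318864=701.74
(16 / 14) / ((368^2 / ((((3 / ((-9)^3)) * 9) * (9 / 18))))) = -1 / 6398784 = -0.00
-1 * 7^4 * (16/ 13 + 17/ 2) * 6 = -1822359/ 13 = -140181.46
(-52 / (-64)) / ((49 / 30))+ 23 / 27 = 14281 / 10584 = 1.35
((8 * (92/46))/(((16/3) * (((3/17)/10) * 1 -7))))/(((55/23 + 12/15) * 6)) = -9775/435629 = -0.02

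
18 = 18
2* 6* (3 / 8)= 9 / 2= 4.50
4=4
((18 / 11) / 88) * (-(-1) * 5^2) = 225 / 484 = 0.46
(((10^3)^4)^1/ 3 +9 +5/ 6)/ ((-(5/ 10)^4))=-16000000000472/ 3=-5333333333490.67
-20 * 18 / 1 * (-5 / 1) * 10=18000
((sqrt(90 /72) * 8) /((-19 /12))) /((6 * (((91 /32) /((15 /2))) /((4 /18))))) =-1280 * sqrt(5) /5187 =-0.55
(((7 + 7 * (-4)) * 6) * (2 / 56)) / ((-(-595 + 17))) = -9 / 1156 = -0.01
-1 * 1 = -1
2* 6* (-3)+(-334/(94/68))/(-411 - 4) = -690824/19505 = -35.42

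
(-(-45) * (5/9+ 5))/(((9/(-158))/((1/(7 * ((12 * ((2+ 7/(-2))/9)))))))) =19750/63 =313.49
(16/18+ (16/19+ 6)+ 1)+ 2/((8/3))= 6485/684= 9.48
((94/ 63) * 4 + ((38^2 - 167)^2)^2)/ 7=167534455501159/ 441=379896724492.42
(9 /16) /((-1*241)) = -9 /3856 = -0.00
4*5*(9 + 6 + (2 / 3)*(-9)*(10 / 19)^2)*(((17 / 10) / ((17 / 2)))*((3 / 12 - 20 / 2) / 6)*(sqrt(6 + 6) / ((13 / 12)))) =-57780*sqrt(3) / 361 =-277.22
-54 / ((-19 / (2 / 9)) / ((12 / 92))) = 36 / 437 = 0.08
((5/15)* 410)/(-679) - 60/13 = -127550/26481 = -4.82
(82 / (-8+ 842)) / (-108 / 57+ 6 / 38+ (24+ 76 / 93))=0.00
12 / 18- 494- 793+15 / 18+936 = -699 / 2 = -349.50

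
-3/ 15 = -1/ 5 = -0.20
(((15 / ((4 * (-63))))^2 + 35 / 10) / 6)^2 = 611127841 / 1792336896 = 0.34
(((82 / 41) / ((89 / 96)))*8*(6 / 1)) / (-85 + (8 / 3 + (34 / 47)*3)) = -1299456 / 1005967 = -1.29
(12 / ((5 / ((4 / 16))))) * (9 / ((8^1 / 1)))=27 / 40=0.68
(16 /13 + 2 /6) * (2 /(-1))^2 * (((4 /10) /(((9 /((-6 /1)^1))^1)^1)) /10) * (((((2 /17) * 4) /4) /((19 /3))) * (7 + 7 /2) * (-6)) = 20496 /104975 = 0.20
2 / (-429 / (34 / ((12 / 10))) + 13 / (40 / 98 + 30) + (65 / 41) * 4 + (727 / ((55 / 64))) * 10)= 22847660 / 96545805133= 0.00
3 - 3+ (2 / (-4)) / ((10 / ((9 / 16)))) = -9 / 320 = -0.03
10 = 10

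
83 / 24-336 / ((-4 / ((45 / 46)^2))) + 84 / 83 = 89420545 / 1053768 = 84.86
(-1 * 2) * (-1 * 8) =16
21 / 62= 0.34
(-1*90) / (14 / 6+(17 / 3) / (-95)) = -475 / 12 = -39.58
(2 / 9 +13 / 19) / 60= 31 / 2052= 0.02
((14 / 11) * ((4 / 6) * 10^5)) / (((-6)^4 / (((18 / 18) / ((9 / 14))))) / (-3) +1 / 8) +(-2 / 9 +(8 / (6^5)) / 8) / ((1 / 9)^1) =-9090741673 / 29547936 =-307.66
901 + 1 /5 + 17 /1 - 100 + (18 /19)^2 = 1478471 /1805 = 819.10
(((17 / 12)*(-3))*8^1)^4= 1336336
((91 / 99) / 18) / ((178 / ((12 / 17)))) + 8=3594979 / 449361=8.00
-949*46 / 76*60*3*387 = -760234410 / 19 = -40012337.37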